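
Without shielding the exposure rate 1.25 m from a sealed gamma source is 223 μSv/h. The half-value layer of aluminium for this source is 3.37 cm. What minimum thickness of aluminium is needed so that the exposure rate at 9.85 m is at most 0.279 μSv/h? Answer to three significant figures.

12.4 cm

At 9.85 m, distance alone gives (1.25/9.85)² = 0.01610, so 223 × 0.01610 = 3.590 μSv/h.
Further attenuation needed: 3.590/0.279 = 12.87.
n = log₂(12.87) = 3.686 half-value layers.
Thickness = 3.686 × 3.37 cm = 12.42 cm.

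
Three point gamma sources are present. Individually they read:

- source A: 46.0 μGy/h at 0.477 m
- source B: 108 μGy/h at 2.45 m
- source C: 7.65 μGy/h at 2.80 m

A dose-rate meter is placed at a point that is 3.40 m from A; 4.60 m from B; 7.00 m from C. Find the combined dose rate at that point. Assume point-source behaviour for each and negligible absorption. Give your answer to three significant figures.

By superposition, sum each source's inverse-square contribution:
A: 46.0 × (0.477/3.40)² = 0.9054 μGy/h
B: 108 × (2.45/4.60)² = 30.64 μGy/h
C: 7.65 × (2.80/7.00)² = 1.224 μGy/h
Total = 0.9054 + 30.64 + 1.224 = 32.77 μGy/h.

32.8 μGy/h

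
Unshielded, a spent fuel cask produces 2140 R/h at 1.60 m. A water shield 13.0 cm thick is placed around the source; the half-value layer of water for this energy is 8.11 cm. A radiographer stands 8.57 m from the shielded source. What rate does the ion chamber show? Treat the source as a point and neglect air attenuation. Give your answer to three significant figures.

24.6 R/h

Distance alone: 2140 × (1.60/8.57)² = 2140 × 0.03486 = 74.60 R/h.
Shield: 13.0/8.11 = 1.603 half-value layers → attenuation 2^(−1.603) = 0.3292.
Combined: 74.60 × 0.3292 = 24.56 R/h.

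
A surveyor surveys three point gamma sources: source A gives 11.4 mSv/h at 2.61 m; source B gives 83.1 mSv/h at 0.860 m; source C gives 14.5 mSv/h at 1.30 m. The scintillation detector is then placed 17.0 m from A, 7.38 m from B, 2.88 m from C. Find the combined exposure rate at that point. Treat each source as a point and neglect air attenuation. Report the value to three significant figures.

By superposition, sum each source's inverse-square contribution:
A: 11.4 × (2.61/17.0)² = 0.2687 mSv/h
B: 83.1 × (0.860/7.38)² = 1.128 mSv/h
C: 14.5 × (1.30/2.88)² = 2.954 mSv/h
Total = 0.2687 + 1.128 + 2.954 = 4.351 mSv/h.

4.35 mSv/h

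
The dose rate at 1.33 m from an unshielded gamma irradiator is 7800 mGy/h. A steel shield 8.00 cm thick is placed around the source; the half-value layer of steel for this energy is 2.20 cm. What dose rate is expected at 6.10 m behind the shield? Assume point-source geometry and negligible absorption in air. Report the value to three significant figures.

Distance alone: (1.33/6.10)² = 0.04754, so 7800 × 0.04754 = 370.8 mGy/h.
Shield: 8.00/2.20 = 3.636 half-value layers → attenuation 2^(−3.636) = 0.08044.
Combined: 370.8 × 0.08044 = 29.83 mGy/h.

29.8 mGy/h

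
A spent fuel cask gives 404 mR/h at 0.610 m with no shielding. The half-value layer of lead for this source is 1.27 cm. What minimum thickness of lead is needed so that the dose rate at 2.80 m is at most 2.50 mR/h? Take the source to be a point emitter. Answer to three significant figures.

3.73 cm

At 2.80 m, distance alone gives 404 × (0.610/2.80)² = 404 × 0.04746 = 19.17 mR/h.
Further attenuation needed: 19.17/2.50 = 7.668.
n = log₂(7.668) = 2.939 half-value layers.
Thickness = 2.939 × 1.27 cm = 3.733 cm.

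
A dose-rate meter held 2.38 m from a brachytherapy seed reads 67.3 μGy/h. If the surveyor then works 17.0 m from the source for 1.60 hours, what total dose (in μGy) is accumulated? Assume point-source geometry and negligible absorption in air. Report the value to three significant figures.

By the inverse-square law, rate at 17.0 m:
(2.38/17.0)² = 0.01960, so 67.3 × 0.01960 = 1.319 μGy/h.
Dose = rate × time = 1.319 μGy/h × 1.600 h = 2.110 μGy.

2.11 μGy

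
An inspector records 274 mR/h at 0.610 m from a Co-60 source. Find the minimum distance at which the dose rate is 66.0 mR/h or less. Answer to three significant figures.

Intensity scales as (d₁/d₂)², so d₂ = d₁·√(I₁/I₂).
I₁/I₂ = 274/66.0 = 4.152, so d₂ = 0.610 × √4.152 = 1.243 m.

1.24 m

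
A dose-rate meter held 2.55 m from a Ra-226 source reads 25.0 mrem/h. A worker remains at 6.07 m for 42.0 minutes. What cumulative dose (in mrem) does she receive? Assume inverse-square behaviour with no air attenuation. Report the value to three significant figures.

3.09 mrem

Using I₁d₁² = I₂d₂², rate at 6.07 m:
25.0 × (2.55/6.07)² = 25.0 × 0.1765 = 4.412 mrem/h.
Dose = rate × time = 4.412 mrem/h × 0.7000 h = 3.088 mrem.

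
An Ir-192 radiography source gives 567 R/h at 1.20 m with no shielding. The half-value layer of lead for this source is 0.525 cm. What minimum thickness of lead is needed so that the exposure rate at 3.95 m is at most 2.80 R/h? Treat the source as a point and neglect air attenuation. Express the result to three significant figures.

At 3.95 m, distance alone gives 567 × (1.20/3.95)² = 567 × 0.09229 = 52.33 R/h.
Further attenuation needed: 52.33/2.80 = 18.69.
n = log₂(18.69) = 4.224 half-value layers.
Thickness = 4.224 × 0.525 cm = 2.218 cm.

2.22 cm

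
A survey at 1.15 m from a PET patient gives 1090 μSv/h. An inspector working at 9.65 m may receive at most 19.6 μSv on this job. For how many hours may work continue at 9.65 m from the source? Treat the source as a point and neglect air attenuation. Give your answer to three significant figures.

1.27 h

Since intensity falls as 1/r², rate at 9.65 m:
(1.15/9.65)² = 0.01420, so 1090 × 0.01420 = 15.48 μSv/h.
Stay time = 19.6 μSv ÷ 15.48 μSv/h = 1.266 h.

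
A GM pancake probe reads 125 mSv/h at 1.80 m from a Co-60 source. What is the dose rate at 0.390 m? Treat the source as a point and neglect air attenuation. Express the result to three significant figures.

Since intensity falls as 1/r², the rate at 0.390 m is
125 × (1.80/0.390)² = 125 × 21.30 = 2662 mSv/h.

2660 mSv/h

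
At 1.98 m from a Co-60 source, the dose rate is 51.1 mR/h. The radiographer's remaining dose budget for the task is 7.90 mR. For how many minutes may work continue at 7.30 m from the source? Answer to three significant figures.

126 min

By the inverse-square law, rate at 7.30 m:
51.1 × (1.98/7.30)² = 51.1 × 0.07357 = 3.759 mR/h.
Stay time = 7.90 mR ÷ 3.759 mR/h = 2.102 h = 126.1 min.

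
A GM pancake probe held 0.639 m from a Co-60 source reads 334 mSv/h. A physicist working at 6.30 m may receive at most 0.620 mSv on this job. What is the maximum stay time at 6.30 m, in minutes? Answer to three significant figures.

10.8 min

Since intensity falls as 1/r², rate at 6.30 m:
(0.639/6.30)² = 0.01029, so 334 × 0.01029 = 3.437 mSv/h.
Stay time = 0.620 mSv ÷ 3.437 mSv/h = 0.1804 h = 10.82 min.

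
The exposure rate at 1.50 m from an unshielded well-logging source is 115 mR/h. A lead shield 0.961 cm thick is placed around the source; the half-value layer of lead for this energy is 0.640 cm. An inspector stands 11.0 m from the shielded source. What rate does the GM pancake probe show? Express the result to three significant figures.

0.755 mR/h

Distance alone: 115 × (1.50/11.0)² = 115 × 0.01860 = 2.139 mR/h.
Shield: 0.961/0.640 = 1.502 half-value layers → attenuation 2^(−1.502) = 0.3531.
Combined: 2.139 × 0.3531 = 0.7553 mR/h.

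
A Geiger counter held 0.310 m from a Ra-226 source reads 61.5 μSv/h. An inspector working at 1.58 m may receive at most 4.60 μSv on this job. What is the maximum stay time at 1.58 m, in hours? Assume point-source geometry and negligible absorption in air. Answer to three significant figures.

Since intensity falls as 1/r², rate at 1.58 m:
61.5 × (0.310/1.58)² = 61.5 × 0.03850 = 2.368 μSv/h.
Stay time = 4.60 μSv ÷ 2.368 μSv/h = 1.943 h.

1.94 h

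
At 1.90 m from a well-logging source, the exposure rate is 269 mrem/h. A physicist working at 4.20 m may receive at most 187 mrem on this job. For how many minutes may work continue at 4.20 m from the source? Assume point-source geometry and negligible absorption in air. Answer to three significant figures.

204 min

Since intensity falls as 1/r², rate at 4.20 m:
269 × (1.90/4.20)² = 269 × 0.2046 = 55.04 mrem/h.
Stay time = 187 mrem ÷ 55.04 mrem/h = 3.398 h = 203.9 min.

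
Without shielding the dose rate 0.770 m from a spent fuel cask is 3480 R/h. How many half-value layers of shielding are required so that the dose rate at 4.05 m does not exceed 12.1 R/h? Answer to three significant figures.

3.38 half-value layers

At 4.05 m, distance alone gives (0.770/4.05)² = 0.03615, so 3480 × 0.03615 = 125.8 R/h.
Further attenuation needed: 125.8/12.1 = 10.40.
n = log₂(10.40) = 3.379 half-value layers.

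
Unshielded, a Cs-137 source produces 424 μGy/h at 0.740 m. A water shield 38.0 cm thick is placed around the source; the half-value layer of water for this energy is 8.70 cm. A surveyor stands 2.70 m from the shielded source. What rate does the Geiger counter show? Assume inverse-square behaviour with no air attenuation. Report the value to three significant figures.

Distance alone: 424 × (0.740/2.70)² = 424 × 0.07512 = 31.85 μGy/h.
Shield: 38.0/8.70 = 4.368 half-value layers → attenuation 2^(−4.368) = 0.04843.
Combined: 31.85 × 0.04843 = 1.542 μGy/h.

1.54 μGy/h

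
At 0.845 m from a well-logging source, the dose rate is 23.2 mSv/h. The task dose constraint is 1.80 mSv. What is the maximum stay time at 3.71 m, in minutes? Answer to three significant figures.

89.7 min

Intensity scales as (d₁/d₂)², so rate at 3.71 m:
(0.845/3.71)² = 0.05188, so 23.2 × 0.05188 = 1.204 mSv/h.
Stay time = 1.80 mSv ÷ 1.204 mSv/h = 1.495 h = 89.70 min.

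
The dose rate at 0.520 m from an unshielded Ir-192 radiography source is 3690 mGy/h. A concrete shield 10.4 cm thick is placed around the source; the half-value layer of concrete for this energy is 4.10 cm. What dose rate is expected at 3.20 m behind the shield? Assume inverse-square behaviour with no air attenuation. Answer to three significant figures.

16.8 mGy/h

Distance alone: 3690 × (0.520/3.20)² = 3690 × 0.02641 = 97.45 mGy/h.
Shield: 10.4/4.10 = 2.537 half-value layers → attenuation 2^(−2.537) = 0.1723.
Combined: 97.45 × 0.1723 = 16.79 mGy/h.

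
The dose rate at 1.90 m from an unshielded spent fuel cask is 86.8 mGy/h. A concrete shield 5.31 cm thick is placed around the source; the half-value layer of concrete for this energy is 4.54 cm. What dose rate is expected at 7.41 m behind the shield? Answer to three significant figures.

2.54 mGy/h

Distance alone: 86.8 × (1.90/7.41)² = 86.8 × 0.06575 = 5.707 mGy/h.
Shield: 5.31/4.54 = 1.170 half-value layers → attenuation 2^(−1.170) = 0.4444.
Combined: 5.707 × 0.4444 = 2.536 mGy/h.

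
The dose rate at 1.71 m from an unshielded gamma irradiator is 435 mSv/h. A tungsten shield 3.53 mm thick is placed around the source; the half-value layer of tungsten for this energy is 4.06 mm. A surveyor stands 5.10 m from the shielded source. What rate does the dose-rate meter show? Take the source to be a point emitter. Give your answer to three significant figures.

26.8 mSv/h

Distance alone: (1.71/5.10)² = 0.1124, so 435 × 0.1124 = 48.89 mSv/h.
Shield: 3.53/4.06 = 0.8695 half-value layers → attenuation 2^(−0.8695) = 0.5473.
Combined: 48.89 × 0.5473 = 26.76 mSv/h.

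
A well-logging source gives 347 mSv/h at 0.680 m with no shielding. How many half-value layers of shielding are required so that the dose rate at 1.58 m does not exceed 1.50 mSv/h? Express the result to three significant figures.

At 1.58 m, distance alone gives 347 × (0.680/1.58)² = 347 × 0.1852 = 64.26 mSv/h.
Further attenuation needed: 64.26/1.50 = 42.84.
n = log₂(42.84) = 5.421 half-value layers.

5.42 half-value layers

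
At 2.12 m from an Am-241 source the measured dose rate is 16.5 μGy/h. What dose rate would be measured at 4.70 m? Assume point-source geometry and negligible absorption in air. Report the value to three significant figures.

3.36 μGy/h

Using I₁d₁² = I₂d₂², scaling from 2.12 m to 4.70 m:
(2.12/4.70)² = 0.2035, so 16.5 × 0.2035 = 3.358 μGy/h.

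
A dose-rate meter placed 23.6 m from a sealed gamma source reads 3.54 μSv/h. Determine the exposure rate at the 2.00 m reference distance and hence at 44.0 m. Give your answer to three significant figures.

493 μSv/h; 1.02 μSv/h

By the inverse-square law,
At 2.00 m: (23.6/2.00)² = 139.2, so 3.54 × 139.2 = 492.8 μSv/h
At 44.0 m: (2.00/44.0)² = 0.002066, so 492.8 × 0.002066 = 1.018 μSv/h.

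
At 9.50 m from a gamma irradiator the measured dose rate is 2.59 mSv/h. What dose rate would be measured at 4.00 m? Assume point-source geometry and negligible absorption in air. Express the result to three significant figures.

Using I₁d₁² = I₂d₂², scaling from 9.50 m to 4.00 m:
(9.50/4.00)² = 5.641, so 2.59 × 5.641 = 14.61 mSv/h.

14.6 mSv/h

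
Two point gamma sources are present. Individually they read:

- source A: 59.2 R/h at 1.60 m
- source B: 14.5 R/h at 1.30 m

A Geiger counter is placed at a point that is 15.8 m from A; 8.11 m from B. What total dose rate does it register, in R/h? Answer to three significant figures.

0.980 R/h

Each source contributes Iᵢ·(dᵢ/rᵢ)²; contributions add.
A: 59.2 × (1.60/15.8)² = 0.6071 R/h
B: 14.5 × (1.30/8.11)² = 0.3726 R/h
Total = 0.6071 + 0.3726 = 0.9797 R/h.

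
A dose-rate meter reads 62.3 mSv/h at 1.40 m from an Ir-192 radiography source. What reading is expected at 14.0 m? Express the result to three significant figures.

Intensity scales as (d₁/d₂)², so the rate at 14.0 m is
62.3 × (1.40/14.0)² = 62.3 × 0.01000 = 0.6230 mSv/h.

0.623 mSv/h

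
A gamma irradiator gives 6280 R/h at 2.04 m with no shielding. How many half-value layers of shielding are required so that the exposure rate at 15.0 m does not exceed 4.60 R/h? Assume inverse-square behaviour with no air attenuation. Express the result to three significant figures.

4.66 half-value layers

At 15.0 m, distance alone gives (2.04/15.0)² = 0.01850, so 6280 × 0.01850 = 116.2 R/h.
Further attenuation needed: 116.2/4.60 = 25.26.
n = log₂(25.26) = 4.659 half-value layers.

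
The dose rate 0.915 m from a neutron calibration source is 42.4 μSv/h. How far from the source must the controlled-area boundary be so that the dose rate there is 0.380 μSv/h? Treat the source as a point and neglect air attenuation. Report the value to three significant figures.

Using I₁d₁² = I₂d₂², d₂ = d₁·√(I₁/I₂).
I₁/I₂ = 42.4/0.380 = 111.6, so d₂ = 0.915 × √111.6 = 9.666 m.

9.67 m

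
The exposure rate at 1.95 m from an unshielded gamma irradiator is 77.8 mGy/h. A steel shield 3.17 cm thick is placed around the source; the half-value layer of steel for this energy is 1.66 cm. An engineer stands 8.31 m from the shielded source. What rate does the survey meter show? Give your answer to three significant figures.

Distance alone: 77.8 × (1.95/8.31)² = 77.8 × 0.05506 = 4.284 mGy/h.
Shield: 3.17/1.66 = 1.910 half-value layers → attenuation 2^(−1.910) = 0.2661.
Combined: 4.284 × 0.2661 = 1.140 mGy/h.

1.14 mGy/h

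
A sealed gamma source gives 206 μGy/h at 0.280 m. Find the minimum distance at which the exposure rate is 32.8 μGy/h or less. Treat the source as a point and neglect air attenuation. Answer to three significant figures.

0.702 m

By the inverse-square law, d₂ = d₁·√(I₁/I₂).
I₁/I₂ = 206/32.8 = 6.280, so d₂ = 0.280 × √6.280 = 0.7017 m.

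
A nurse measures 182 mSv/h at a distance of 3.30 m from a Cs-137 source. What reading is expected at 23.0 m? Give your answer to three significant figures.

3.75 mSv/h

Intensity scales as (d₁/d₂)², so the rate at 23.0 m is
182 × (3.30/23.0)² = 182 × 0.02059 = 3.747 mSv/h.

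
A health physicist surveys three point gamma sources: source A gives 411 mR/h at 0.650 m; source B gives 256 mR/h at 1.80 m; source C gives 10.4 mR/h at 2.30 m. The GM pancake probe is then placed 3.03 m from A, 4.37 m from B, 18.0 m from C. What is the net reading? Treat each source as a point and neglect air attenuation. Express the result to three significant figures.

Each source contributes Iᵢ·(dᵢ/rᵢ)²; contributions add.
A: 411 × (0.650/3.03)² = 18.91 mR/h
B: 256 × (1.80/4.37)² = 43.43 mR/h
C: 10.4 × (2.30/18.0)² = 0.1698 mR/h
Total = 18.91 + 43.43 + 0.1698 = 62.51 mR/h.

62.5 mR/h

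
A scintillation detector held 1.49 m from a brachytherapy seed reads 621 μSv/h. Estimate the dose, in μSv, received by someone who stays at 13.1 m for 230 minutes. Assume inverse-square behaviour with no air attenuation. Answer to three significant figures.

Since intensity falls as 1/r², rate at 13.1 m:
(1.49/13.1)² = 0.01294, so 621 × 0.01294 = 8.036 μSv/h.
Dose = rate × time = 8.036 μSv/h × 3.833 h = 30.80 μSv.

30.8 μSv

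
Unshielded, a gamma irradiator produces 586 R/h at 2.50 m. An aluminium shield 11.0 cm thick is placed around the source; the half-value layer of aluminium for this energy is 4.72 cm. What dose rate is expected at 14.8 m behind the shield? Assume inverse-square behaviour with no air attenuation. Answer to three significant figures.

Distance alone: (2.50/14.8)² = 0.02853, so 586 × 0.02853 = 16.72 R/h.
Shield: 11.0/4.72 = 2.331 half-value layers → attenuation 2^(−2.331) = 0.1987.
Combined: 16.72 × 0.1987 = 3.322 R/h.

3.32 R/h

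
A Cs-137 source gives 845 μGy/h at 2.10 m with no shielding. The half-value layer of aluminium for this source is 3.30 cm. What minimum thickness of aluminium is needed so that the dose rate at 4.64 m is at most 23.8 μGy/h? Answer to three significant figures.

At 4.64 m, distance alone gives 845 × (2.10/4.64)² = 845 × 0.2048 = 173.1 μGy/h.
Further attenuation needed: 173.1/23.8 = 7.273.
n = log₂(7.273) = 2.863 half-value layers.
Thickness = 2.863 × 3.30 cm = 9.448 cm.

9.45 cm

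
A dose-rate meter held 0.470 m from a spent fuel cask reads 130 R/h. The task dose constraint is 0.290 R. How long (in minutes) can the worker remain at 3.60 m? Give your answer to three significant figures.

7.85 min

Intensity scales as (d₁/d₂)², so rate at 3.60 m:
(0.470/3.60)² = 0.01704, so 130 × 0.01704 = 2.215 R/h.
Stay time = 0.290 R ÷ 2.215 R/h = 0.1309 h = 7.854 min.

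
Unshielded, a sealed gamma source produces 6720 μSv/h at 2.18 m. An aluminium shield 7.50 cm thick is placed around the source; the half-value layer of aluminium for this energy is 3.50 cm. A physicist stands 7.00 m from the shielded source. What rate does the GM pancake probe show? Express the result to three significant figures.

148 μSv/h

Distance alone: (2.18/7.00)² = 0.09699, so 6720 × 0.09699 = 651.8 μSv/h.
Shield: 7.50/3.50 = 2.143 half-value layers → attenuation 2^(−2.143) = 0.2264.
Combined: 651.8 × 0.2264 = 147.6 μSv/h.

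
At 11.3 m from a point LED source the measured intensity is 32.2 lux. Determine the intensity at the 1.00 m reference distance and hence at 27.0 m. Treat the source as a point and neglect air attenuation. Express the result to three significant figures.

4110 lux; 5.64 lux

Using I₁d₁² = I₂d₂²,
At 1.00 m: 32.2 × (11.3/1.00)² = 32.2 × 127.7 = 4112 lux
At 27.0 m: 4112 × (1.00/27.0)² = 4112 × 0.001372 = 5.642 lux.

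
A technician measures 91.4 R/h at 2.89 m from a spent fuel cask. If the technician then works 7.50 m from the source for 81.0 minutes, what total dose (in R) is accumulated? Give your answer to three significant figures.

18.3 R

Using I₁d₁² = I₂d₂², rate at 7.50 m:
91.4 × (2.89/7.50)² = 91.4 × 0.1485 = 13.57 R/h.
Dose = rate × time = 13.57 R/h × 1.350 h = 18.32 R.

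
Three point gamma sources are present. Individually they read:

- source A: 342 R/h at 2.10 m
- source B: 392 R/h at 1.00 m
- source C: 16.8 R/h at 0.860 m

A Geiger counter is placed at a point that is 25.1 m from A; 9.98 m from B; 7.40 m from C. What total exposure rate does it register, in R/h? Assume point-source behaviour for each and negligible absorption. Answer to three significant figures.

By superposition, sum each source's inverse-square contribution:
A: 342 × (2.10/25.1)² = 2.394 R/h
B: 392 × (1.00/9.98)² = 3.936 R/h
C: 16.8 × (0.860/7.40)² = 0.2269 R/h
Total = 2.394 + 3.936 + 0.2269 = 6.557 R/h.

6.56 R/h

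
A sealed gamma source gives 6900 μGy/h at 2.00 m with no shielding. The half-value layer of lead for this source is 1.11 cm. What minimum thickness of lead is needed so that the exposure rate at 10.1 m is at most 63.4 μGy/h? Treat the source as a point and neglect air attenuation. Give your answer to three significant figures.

At 10.1 m, distance alone gives (2.00/10.1)² = 0.03921, so 6900 × 0.03921 = 270.5 μGy/h.
Further attenuation needed: 270.5/63.4 = 4.267.
n = log₂(4.267) = 2.093 half-value layers.
Thickness = 2.093 × 1.11 cm = 2.323 cm.

2.32 cm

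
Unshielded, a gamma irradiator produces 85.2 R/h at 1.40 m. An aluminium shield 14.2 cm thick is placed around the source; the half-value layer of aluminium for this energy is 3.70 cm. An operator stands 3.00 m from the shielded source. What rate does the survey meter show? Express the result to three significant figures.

Distance alone: (1.40/3.00)² = 0.2178, so 85.2 × 0.2178 = 18.56 R/h.
Shield: 14.2/3.70 = 3.838 half-value layers → attenuation 2^(−3.838) = 0.06993.
Combined: 18.56 × 0.06993 = 1.298 R/h.

1.30 R/h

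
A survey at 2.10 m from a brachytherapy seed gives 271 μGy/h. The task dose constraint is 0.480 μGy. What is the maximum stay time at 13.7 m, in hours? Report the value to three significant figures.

Applying the 1/r² law, rate at 13.7 m:
271 × (2.10/13.7)² = 271 × 0.02350 = 6.369 μGy/h.
Stay time = 0.480 μGy ÷ 6.369 μGy/h = 0.07537 h.

0.0754 h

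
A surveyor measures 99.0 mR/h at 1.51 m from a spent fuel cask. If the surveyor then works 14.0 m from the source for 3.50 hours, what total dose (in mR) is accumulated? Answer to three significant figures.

Using I₁d₁² = I₂d₂², rate at 14.0 m:
(1.51/14.0)² = 0.01163, so 99.0 × 0.01163 = 1.151 mR/h.
Dose = rate × time = 1.151 mR/h × 3.500 h = 4.029 mR.

4.03 mR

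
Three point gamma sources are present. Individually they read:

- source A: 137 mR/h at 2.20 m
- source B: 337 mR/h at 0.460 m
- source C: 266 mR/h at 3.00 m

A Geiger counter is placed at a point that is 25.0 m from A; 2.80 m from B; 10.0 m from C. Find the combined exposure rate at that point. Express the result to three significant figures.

By superposition, sum each source's inverse-square contribution:
A: 137 × (2.20/25.0)² = 1.061 mR/h
B: 337 × (0.460/2.80)² = 9.096 mR/h
C: 266 × (3.00/10.0)² = 23.94 mR/h
Total = 1.061 + 9.096 + 23.94 = 34.10 mR/h.

34.1 mR/h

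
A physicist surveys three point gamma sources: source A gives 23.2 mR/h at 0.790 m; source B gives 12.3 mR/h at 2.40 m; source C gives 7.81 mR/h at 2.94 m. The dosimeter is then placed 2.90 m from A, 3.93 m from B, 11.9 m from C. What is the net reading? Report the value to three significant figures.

Each source contributes Iᵢ·(dᵢ/rᵢ)²; contributions add.
A: 23.2 × (0.790/2.90)² = 1.722 mR/h
B: 12.3 × (2.40/3.93)² = 4.587 mR/h
C: 7.81 × (2.94/11.9)² = 0.4767 mR/h
Total = 1.722 + 4.587 + 0.4767 = 6.786 mR/h.

6.79 mR/h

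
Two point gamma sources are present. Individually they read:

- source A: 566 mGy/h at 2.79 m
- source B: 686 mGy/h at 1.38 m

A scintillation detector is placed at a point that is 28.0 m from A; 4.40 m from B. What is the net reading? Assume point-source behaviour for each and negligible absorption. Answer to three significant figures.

73.1 mGy/h

By superposition, sum each source's inverse-square contribution:
A: 566 × (2.79/28.0)² = 5.620 mGy/h
B: 686 × (1.38/4.40)² = 67.48 mGy/h
Total = 5.620 + 67.48 = 73.10 mGy/h.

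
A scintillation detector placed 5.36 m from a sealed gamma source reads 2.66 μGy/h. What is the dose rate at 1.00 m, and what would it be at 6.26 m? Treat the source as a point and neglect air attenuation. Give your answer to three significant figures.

76.4 μGy/h; 1.95 μGy/h

By the inverse-square law,
At 1.00 m: (5.36/1.00)² = 28.73, so 2.66 × 28.73 = 76.42 μGy/h
At 6.26 m: 76.42 × (1.00/6.26)² = 76.42 × 0.02552 = 1.950 μGy/h.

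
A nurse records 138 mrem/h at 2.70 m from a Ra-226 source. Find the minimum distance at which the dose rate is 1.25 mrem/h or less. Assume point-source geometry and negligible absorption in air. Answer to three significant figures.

Intensity scales as (d₁/d₂)², so d₂ = d₁·√(I₁/I₂).
I₁/I₂ = 138/1.25 = 110.4, so d₂ = 2.70 × √110.4 = 28.37 m.

28.4 m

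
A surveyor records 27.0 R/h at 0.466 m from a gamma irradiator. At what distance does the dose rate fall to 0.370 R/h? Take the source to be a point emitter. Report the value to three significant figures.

Applying the 1/r² law, d₂ = d₁·√(I₁/I₂).
I₁/I₂ = 27.0/0.370 = 72.97, so d₂ = 0.466 × √72.97 = 3.981 m.

3.98 m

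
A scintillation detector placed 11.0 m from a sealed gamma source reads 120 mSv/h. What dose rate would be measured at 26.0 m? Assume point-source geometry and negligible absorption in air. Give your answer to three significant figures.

Intensity scales as (d₁/d₂)², so scaling from 11.0 m to 26.0 m:
(11.0/26.0)² = 0.1790, so 120 × 0.1790 = 21.48 mSv/h.

21.5 mSv/h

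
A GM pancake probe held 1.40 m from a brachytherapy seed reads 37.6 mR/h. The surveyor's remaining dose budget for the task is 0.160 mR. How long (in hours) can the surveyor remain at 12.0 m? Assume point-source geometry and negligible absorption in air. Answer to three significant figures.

Using I₁d₁² = I₂d₂², rate at 12.0 m:
37.6 × (1.40/12.0)² = 37.6 × 0.01361 = 0.5117 mR/h.
Stay time = 0.160 mR ÷ 0.5117 mR/h = 0.3127 h.

0.313 h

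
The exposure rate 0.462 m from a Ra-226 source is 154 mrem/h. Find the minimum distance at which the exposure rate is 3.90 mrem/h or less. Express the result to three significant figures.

Since intensity falls as 1/r², d₂ = d₁·√(I₁/I₂).
I₁/I₂ = 154/3.90 = 39.49, so d₂ = 0.462 × √39.49 = 2.903 m.

2.90 m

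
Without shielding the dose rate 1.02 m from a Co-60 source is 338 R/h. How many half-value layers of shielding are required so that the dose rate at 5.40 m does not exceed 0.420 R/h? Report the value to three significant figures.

At 5.40 m, distance alone gives 338 × (1.02/5.40)² = 338 × 0.03568 = 12.06 R/h.
Further attenuation needed: 12.06/0.420 = 28.71.
n = log₂(28.71) = 4.843 half-value layers.

4.84 half-value layers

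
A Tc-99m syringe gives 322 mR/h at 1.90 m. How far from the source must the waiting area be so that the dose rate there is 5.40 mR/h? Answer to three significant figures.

14.7 m

Since intensity falls as 1/r², d₂ = d₁·√(I₁/I₂).
I₁/I₂ = 322/5.40 = 59.63, so d₂ = 1.90 × √59.63 = 14.67 m.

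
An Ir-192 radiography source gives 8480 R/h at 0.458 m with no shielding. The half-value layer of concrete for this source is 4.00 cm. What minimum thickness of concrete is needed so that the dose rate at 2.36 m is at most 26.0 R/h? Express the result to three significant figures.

At 2.36 m, distance alone gives 8480 × (0.458/2.36)² = 8480 × 0.03766 = 319.4 R/h.
Further attenuation needed: 319.4/26.0 = 12.28.
n = log₂(12.28) = 3.618 half-value layers.
Thickness = 3.618 × 4.00 cm = 14.47 cm.

14.5 cm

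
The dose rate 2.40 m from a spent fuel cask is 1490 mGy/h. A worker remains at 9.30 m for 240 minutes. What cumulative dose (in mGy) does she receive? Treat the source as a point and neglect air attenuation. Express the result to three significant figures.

Applying the 1/r² law, rate at 9.30 m:
(2.40/9.30)² = 0.06660, so 1490 × 0.06660 = 99.23 mGy/h.
Dose = rate × time = 99.23 mGy/h × 4.000 h = 396.9 mGy.

397 mGy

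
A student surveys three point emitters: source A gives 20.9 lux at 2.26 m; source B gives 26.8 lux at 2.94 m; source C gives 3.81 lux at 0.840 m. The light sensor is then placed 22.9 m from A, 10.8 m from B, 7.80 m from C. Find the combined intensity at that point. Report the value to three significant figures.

By superposition, sum each source's inverse-square contribution:
A: 20.9 × (2.26/22.9)² = 0.2036 lux
B: 26.8 × (2.94/10.8)² = 1.986 lux
C: 3.81 × (0.840/7.80)² = 0.04419 lux
Total = 0.2036 + 1.986 + 0.04419 = 2.234 lux.

2.23 lux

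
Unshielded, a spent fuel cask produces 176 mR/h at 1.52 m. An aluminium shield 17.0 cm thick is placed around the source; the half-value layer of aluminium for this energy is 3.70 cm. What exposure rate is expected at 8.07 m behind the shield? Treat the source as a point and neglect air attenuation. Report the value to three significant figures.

Distance alone: (1.52/8.07)² = 0.03548, so 176 × 0.03548 = 6.244 mR/h.
Shield: 17.0/3.70 = 4.595 half-value layers → attenuation 2^(−4.595) = 0.04138.
Combined: 6.244 × 0.04138 = 0.2584 mR/h.

0.258 mR/h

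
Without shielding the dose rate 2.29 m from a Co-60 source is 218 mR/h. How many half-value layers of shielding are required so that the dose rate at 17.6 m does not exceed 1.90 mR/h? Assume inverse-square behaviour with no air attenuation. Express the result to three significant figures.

0.958 half-value layers

At 17.6 m, distance alone gives 218 × (2.29/17.6)² = 218 × 0.01693 = 3.691 mR/h.
Further attenuation needed: 3.691/1.90 = 1.943.
n = log₂(1.943) = 0.9583 half-value layers.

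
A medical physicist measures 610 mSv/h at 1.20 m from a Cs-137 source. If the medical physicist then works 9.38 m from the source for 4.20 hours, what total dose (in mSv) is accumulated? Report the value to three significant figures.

Applying the 1/r² law, rate at 9.38 m:
(1.20/9.38)² = 0.01637, so 610 × 0.01637 = 9.986 mSv/h.
Dose = rate × time = 9.986 mSv/h × 4.200 h = 41.94 mSv.

41.9 mSv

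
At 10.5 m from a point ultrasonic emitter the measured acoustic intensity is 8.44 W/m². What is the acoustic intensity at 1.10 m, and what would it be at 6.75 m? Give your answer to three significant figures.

Since intensity falls as 1/r²,
At 1.10 m: 8.44 × (10.5/1.10)² = 8.44 × 91.12 = 769.1 W/m²
At 6.75 m: (1.10/6.75)² = 0.02656, so 769.1 × 0.02656 = 20.43 W/m².

769 W/m²; 20.4 W/m²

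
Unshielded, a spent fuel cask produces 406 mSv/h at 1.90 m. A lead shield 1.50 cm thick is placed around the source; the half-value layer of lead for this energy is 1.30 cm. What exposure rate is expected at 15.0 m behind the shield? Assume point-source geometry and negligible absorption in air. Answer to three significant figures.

Distance alone: (1.90/15.0)² = 0.01604, so 406 × 0.01604 = 6.512 mSv/h.
Shield: 1.50/1.30 = 1.154 half-value layers → attenuation 2^(−1.154) = 0.4494.
Combined: 6.512 × 0.4494 = 2.926 mSv/h.

2.93 mSv/h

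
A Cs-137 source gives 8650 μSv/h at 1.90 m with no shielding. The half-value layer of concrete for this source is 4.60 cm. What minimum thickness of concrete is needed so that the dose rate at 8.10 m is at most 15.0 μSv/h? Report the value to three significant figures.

22.9 cm

At 8.10 m, distance alone gives (1.90/8.10)² = 0.05502, so 8650 × 0.05502 = 475.9 μSv/h.
Further attenuation needed: 475.9/15.0 = 31.73.
n = log₂(31.73) = 4.988 half-value layers.
Thickness = 4.988 × 4.60 cm = 22.94 cm.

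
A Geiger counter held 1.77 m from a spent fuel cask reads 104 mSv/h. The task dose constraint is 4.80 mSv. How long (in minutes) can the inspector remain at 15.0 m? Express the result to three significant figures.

199 min

By the inverse-square law, rate at 15.0 m:
(1.77/15.0)² = 0.01392, so 104 × 0.01392 = 1.448 mSv/h.
Stay time = 4.80 mSv ÷ 1.448 mSv/h = 3.315 h = 198.9 min.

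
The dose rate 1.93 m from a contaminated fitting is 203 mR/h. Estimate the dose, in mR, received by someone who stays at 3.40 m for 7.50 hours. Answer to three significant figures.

491 mR

Since intensity falls as 1/r², rate at 3.40 m:
(1.93/3.40)² = 0.3222, so 203 × 0.3222 = 65.41 mR/h.
Dose = rate × time = 65.41 mR/h × 7.500 h = 490.6 mR.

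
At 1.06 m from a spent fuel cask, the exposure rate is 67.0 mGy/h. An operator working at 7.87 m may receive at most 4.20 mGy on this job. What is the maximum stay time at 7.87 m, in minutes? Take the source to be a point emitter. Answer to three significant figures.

207 min

Since intensity falls as 1/r², rate at 7.87 m:
67.0 × (1.06/7.87)² = 67.0 × 0.01814 = 1.215 mGy/h.
Stay time = 4.20 mGy ÷ 1.215 mGy/h = 3.457 h = 207.4 min.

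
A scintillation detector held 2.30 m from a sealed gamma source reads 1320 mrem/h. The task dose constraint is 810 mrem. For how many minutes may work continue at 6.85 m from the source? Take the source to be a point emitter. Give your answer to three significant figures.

Applying the 1/r² law, rate at 6.85 m:
(2.30/6.85)² = 0.1127, so 1320 × 0.1127 = 148.8 mrem/h.
Stay time = 810 mrem ÷ 148.8 mrem/h = 5.444 h = 326.6 min.

327 min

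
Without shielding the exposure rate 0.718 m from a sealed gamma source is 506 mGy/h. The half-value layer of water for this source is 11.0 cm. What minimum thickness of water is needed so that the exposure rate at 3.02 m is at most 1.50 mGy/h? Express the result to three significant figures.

At 3.02 m, distance alone gives (0.718/3.02)² = 0.05652, so 506 × 0.05652 = 28.60 mGy/h.
Further attenuation needed: 28.60/1.50 = 19.07.
n = log₂(19.07) = 4.253 half-value layers.
Thickness = 4.253 × 11.0 cm = 46.78 cm.

46.8 cm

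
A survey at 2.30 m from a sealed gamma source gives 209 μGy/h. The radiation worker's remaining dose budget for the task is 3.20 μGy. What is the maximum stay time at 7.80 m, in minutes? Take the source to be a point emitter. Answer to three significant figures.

10.6 min

Intensity scales as (d₁/d₂)², so rate at 7.80 m:
209 × (2.30/7.80)² = 209 × 0.08695 = 18.17 μGy/h.
Stay time = 3.20 μGy ÷ 18.17 μGy/h = 0.1761 h = 10.57 min.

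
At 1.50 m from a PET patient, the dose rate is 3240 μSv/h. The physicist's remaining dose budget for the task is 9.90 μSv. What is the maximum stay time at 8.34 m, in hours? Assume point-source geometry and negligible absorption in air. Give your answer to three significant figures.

0.0945 h

Applying the 1/r² law, rate at 8.34 m:
(1.50/8.34)² = 0.03235, so 3240 × 0.03235 = 104.8 μSv/h.
Stay time = 9.90 μSv ÷ 104.8 μSv/h = 0.09447 h.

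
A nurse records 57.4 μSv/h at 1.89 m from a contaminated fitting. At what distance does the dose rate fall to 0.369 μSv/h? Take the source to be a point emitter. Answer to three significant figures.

23.6 m

Using I₁d₁² = I₂d₂², d₂ = d₁·√(I₁/I₂).
I₁/I₂ = 57.4/0.369 = 155.6, so d₂ = 1.89 × √155.6 = 23.58 m.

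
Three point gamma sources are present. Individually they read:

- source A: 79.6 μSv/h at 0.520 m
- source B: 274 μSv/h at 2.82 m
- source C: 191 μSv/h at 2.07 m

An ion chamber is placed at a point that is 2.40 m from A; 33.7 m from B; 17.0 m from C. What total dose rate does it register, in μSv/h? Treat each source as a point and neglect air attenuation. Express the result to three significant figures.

Each source contributes Iᵢ·(dᵢ/rᵢ)²; contributions add.
A: 79.6 × (0.520/2.40)² = 3.737 μSv/h
B: 274 × (2.82/33.7)² = 1.919 μSv/h
C: 191 × (2.07/17.0)² = 2.832 μSv/h
Total = 3.737 + 1.919 + 2.832 = 8.488 μSv/h.

8.49 μSv/h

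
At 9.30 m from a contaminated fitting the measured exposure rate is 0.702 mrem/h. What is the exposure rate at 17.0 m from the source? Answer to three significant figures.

0.210 mrem/h

Since intensity falls as 1/r², scaling from 9.30 m to 17.0 m:
(9.30/17.0)² = 0.2993, so 0.702 × 0.2993 = 0.2101 mrem/h.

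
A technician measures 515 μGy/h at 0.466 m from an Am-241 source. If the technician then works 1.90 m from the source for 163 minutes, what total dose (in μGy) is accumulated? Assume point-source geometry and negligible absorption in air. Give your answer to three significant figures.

84.2 μGy

Using I₁d₁² = I₂d₂², rate at 1.90 m:
(0.466/1.90)² = 0.06015, so 515 × 0.06015 = 30.98 μGy/h.
Dose = rate × time = 30.98 μGy/h × 2.717 h = 84.17 μGy.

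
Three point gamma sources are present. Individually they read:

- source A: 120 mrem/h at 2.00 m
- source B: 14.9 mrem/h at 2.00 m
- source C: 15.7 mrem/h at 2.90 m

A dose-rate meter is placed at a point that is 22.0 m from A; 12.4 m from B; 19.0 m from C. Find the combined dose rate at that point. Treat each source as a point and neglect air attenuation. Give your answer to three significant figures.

1.75 mrem/h

By superposition, sum each source's inverse-square contribution:
A: 120 × (2.00/22.0)² = 0.9917 mrem/h
B: 14.9 × (2.00/12.4)² = 0.3876 mrem/h
C: 15.7 × (2.90/19.0)² = 0.3658 mrem/h
Total = 0.9917 + 0.3876 + 0.3658 = 1.745 mrem/h.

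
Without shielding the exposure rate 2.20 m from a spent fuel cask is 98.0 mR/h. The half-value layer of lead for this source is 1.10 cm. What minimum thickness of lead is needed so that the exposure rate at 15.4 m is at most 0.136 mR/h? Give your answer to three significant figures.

At 15.4 m, distance alone gives (2.20/15.4)² = 0.02041, so 98.0 × 0.02041 = 2.000 mR/h.
Further attenuation needed: 2.000/0.136 = 14.71.
n = log₂(14.71) = 3.879 half-value layers.
Thickness = 3.879 × 1.10 cm = 4.267 cm.

4.27 cm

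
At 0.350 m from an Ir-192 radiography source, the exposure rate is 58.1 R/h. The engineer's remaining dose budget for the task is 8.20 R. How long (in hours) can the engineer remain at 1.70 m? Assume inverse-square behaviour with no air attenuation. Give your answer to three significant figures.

3.33 h

Using I₁d₁² = I₂d₂², rate at 1.70 m:
(0.350/1.70)² = 0.04239, so 58.1 × 0.04239 = 2.463 R/h.
Stay time = 8.20 R ÷ 2.463 R/h = 3.329 h.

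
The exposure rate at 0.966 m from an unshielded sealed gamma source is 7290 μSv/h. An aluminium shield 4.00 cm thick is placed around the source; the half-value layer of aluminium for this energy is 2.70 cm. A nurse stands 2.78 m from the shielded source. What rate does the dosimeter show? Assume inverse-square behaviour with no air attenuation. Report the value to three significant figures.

315 μSv/h

Distance alone: (0.966/2.78)² = 0.1207, so 7290 × 0.1207 = 879.9 μSv/h.
Shield: 4.00/2.70 = 1.481 half-value layers → attenuation 2^(−1.481) = 0.3582.
Combined: 879.9 × 0.3582 = 315.2 μSv/h.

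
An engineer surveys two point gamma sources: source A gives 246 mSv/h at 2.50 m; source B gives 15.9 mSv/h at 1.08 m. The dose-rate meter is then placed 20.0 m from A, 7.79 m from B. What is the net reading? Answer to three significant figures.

By superposition, sum each source's inverse-square contribution:
A: 246 × (2.50/20.0)² = 3.844 mSv/h
B: 15.9 × (1.08/7.79)² = 0.3056 mSv/h
Total = 3.844 + 0.3056 = 4.150 mSv/h.

4.15 mSv/h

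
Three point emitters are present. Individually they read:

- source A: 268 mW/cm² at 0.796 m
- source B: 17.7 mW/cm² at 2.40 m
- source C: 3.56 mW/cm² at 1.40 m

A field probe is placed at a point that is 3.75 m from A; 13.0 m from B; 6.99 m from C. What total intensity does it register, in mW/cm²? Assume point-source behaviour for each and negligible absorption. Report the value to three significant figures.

12.8 mW/cm²

By superposition, sum each source's inverse-square contribution:
A: 268 × (0.796/3.75)² = 12.08 mW/cm²
B: 17.7 × (2.40/13.0)² = 0.6033 mW/cm²
C: 3.56 × (1.40/6.99)² = 0.1428 mW/cm²
Total = 12.08 + 0.6033 + 0.1428 = 12.83 mW/cm².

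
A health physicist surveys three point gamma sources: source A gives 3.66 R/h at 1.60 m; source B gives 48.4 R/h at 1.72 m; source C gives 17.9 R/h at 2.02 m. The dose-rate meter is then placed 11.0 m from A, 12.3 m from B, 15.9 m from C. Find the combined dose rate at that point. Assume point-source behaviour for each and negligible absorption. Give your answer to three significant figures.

1.31 R/h

By superposition, sum each source's inverse-square contribution:
A: 3.66 × (1.60/11.0)² = 0.07743 R/h
B: 48.4 × (1.72/12.3)² = 0.9464 R/h
C: 17.9 × (2.02/15.9)² = 0.2889 R/h
Total = 0.07743 + 0.9464 + 0.2889 = 1.313 R/h.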